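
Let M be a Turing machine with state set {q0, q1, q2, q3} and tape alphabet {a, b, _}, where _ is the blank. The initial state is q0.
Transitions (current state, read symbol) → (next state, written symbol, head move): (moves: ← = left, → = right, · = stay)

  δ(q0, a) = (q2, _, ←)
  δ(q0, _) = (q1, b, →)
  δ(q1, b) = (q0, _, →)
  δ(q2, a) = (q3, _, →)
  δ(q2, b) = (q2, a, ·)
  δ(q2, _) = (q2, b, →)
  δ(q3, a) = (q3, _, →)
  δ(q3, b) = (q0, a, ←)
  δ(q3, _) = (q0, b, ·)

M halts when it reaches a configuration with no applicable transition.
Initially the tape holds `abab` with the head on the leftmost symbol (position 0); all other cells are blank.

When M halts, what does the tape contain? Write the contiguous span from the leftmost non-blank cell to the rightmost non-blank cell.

bb_ba

state=q0 head=0 tape=_[a]bab   (q0,a)→(q2,_,←)
state=q2 head=-1 tape=[_]_bab   (q2,_)→(q2,b,→)
state=q2 head=0 tape=b[_]bab   (q2,_)→(q2,b,→)
state=q2 head=1 tape=bb[b]ab   (q2,b)→(q2,a,·)
state=q2 head=1 tape=bb[a]ab   (q2,a)→(q3,_,→)
state=q3 head=2 tape=bb_[a]b   (q3,a)→(q3,_,→)
state=q3 head=3 tape=bb__[b]   (q3,b)→(q0,a,←)
state=q0 head=2 tape=bb_[_]a   (q0,_)→(q1,b,→)
state=q1 head=3 tape=bb_b[a]
The non-blank tape span at halt is bb_ba.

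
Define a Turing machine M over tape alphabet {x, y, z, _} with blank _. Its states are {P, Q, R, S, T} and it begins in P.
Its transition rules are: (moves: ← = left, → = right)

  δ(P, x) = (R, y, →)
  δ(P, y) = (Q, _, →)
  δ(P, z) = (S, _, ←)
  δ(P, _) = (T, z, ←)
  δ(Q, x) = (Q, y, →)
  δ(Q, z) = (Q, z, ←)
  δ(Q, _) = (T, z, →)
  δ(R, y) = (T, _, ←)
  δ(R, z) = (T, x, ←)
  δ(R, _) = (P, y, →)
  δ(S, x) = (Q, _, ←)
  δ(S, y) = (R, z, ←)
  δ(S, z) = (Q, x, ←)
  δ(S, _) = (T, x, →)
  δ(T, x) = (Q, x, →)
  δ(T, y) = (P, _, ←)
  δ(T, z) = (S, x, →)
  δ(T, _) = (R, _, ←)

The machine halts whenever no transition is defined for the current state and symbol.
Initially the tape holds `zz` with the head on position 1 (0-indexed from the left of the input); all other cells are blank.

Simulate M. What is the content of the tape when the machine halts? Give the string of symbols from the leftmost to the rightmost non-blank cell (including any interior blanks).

state=P head=1 tape=_z[z]_____   (P,z)→(S,_,←)
state=S head=0 tape=_[z]______   (S,z)→(Q,x,←)
state=Q head=-1 tape=[_]x______   (Q,_)→(T,z,→)
state=T head=0 tape=z[x]______   (T,x)→(Q,x,→)
state=Q head=1 tape=zx[_]_____   (Q,_)→(T,z,→)
state=T head=2 tape=zxz[_]____   (T,_)→(R,_,←)
state=R head=1 tape=zx[z]_____   (R,z)→(T,x,←)
state=T head=0 tape=z[x]x_____   (T,x)→(Q,x,→)
state=Q head=1 tape=zx[x]_____   (Q,x)→(Q,y,→)
state=Q head=2 tape=zxy[_]____   (Q,_)→(T,z,→)
state=T head=3 tape=zxyz[_]___   (T,_)→(R,_,←)
state=R head=2 tape=zxy[z]____   (R,z)→(T,x,←)
state=T head=1 tape=zx[y]x____   (T,y)→(P,_,←)
state=P head=0 tape=z[x]_x____   (P,x)→(R,y,→)
state=R head=1 tape=zy[_]x____   (R,_)→(P,y,→)
state=P head=2 tape=zyy[x]____   (P,x)→(R,y,→)
state=R head=3 tape=zyyy[_]___   (R,_)→(P,y,→)
state=P head=4 tape=zyyyy[_]__   (P,_)→(T,z,←)
state=T head=3 tape=zyyy[y]z__   (T,y)→(P,_,←)
state=P head=2 tape=zyy[y]_z__   (P,y)→(Q,_,→)
state=Q head=3 tape=zyy_[_]z__   (Q,_)→(T,z,→)
state=T head=4 tape=zyy_z[z]__   (T,z)→(S,x,→)
state=S head=5 tape=zyy_zx[_]_   (S,_)→(T,x,→)
state=T head=6 tape=zyy_zxx[_]   (T,_)→(R,_,←)
state=R head=5 tape=zyy_zx[x]_
The non-blank tape span at halt is zyy_zxx.

zyy_zxx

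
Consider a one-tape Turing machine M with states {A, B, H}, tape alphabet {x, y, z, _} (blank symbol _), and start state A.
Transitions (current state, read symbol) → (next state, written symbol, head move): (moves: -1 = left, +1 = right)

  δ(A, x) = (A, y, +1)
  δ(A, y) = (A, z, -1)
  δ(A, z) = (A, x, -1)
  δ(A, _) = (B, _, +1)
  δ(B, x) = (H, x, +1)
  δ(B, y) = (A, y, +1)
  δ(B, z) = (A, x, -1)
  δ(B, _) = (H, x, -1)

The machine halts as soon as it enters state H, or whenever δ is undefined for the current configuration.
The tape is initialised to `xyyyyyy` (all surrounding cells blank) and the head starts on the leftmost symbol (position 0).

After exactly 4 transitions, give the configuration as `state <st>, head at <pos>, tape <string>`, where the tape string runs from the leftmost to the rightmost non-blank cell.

A | _[x]yyyyyy   read x → write y, move +1, go to A
A | _y[y]yyyyy   read y → write z, move -1, go to A
A | _[y]zyyyyy   read y → write z, move -1, go to A
A | [_]zzyyyyy   read _ → write _, move +1, go to B
B | _[z]zyyyyy
After 4 steps: state B, head at 0, tape zzyyyyy.

state B, head at 0, tape zzyyyyy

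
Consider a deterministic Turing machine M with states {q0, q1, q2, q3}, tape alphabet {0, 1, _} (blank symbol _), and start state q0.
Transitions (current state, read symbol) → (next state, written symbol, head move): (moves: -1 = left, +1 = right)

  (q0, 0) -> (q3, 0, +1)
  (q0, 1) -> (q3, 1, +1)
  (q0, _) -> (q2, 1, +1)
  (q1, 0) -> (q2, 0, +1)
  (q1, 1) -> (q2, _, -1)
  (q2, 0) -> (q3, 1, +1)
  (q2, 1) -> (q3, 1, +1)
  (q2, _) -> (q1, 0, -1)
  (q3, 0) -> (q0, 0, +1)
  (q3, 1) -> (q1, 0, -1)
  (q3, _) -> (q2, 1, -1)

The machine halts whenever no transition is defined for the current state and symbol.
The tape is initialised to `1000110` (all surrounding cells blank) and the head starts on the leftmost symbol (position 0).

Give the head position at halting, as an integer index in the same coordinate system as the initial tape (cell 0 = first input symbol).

-2

state=q0 head=0 tape=__[1]000110   (q0,1)→(q3,1,+1)
state=q3 head=1 tape=__1[0]00110   (q3,0)→(q0,0,+1)
state=q0 head=2 tape=__10[0]0110   (q0,0)→(q3,0,+1)
state=q3 head=3 tape=__100[0]110   (q3,0)→(q0,0,+1)
state=q0 head=4 tape=__1000[1]10   (q0,1)→(q3,1,+1)
state=q3 head=5 tape=__10001[1]0   (q3,1)→(q1,0,-1)
state=q1 head=4 tape=__1000[1]00   (q1,1)→(q2,_,-1)
state=q2 head=3 tape=__100[0]_00   (q2,0)→(q3,1,+1)
state=q3 head=4 tape=__1001[_]00   (q3,_)→(q2,1,-1)
state=q2 head=3 tape=__100[1]100   (q2,1)→(q3,1,+1)
state=q3 head=4 tape=__1001[1]00   (q3,1)→(q1,0,-1)
state=q1 head=3 tape=__100[1]000   (q1,1)→(q2,_,-1)
state=q2 head=2 tape=__10[0]_000   (q2,0)→(q3,1,+1)
state=q3 head=3 tape=__101[_]000   (q3,_)→(q2,1,-1)
state=q2 head=2 tape=__10[1]1000   (q2,1)→(q3,1,+1)
state=q3 head=3 tape=__101[1]000   (q3,1)→(q1,0,-1)
state=q1 head=2 tape=__10[1]0000   (q1,1)→(q2,_,-1)
state=q2 head=1 tape=__1[0]_0000   (q2,0)→(q3,1,+1)
state=q3 head=2 tape=__11[_]0000   (q3,_)→(q2,1,-1)
state=q2 head=1 tape=__1[1]10000   (q2,1)→(q3,1,+1)
state=q3 head=2 tape=__11[1]0000   (q3,1)→(q1,0,-1)
state=q1 head=1 tape=__1[1]00000   (q1,1)→(q2,_,-1)
state=q2 head=0 tape=__[1]_00000   (q2,1)→(q3,1,+1)
state=q3 head=1 tape=__1[_]00000   (q3,_)→(q2,1,-1)
state=q2 head=0 tape=__[1]100000   (q2,1)→(q3,1,+1)
state=q3 head=1 tape=__1[1]00000   (q3,1)→(q1,0,-1)
state=q1 head=0 tape=__[1]000000   (q1,1)→(q2,_,-1)
state=q2 head=-1 tape=_[_]_000000   (q2,_)→(q1,0,-1)
state=q1 head=-2 tape=[_]0_000000
At halt the head is at cell -2.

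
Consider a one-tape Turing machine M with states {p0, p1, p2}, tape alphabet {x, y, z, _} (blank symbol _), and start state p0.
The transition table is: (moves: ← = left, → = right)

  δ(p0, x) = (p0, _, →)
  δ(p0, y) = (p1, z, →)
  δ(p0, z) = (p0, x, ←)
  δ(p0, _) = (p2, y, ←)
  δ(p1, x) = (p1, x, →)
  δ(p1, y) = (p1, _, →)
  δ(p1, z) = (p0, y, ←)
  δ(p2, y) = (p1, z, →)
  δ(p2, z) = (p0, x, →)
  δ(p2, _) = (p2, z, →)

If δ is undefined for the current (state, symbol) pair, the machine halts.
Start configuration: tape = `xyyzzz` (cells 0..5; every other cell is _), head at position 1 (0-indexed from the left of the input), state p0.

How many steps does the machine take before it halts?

17

p0 | x[y]yzzz_   read y → write z, move →, go to p1
p1 | xz[y]zzz_   read y → write _, move →, go to p1
p1 | xz_[z]zz_   read z → write y, move ←, go to p0
p0 | xz[_]yzz_   read _ → write y, move ←, go to p2
p2 | x[z]yyzz_   read z → write x, move →, go to p0
p0 | xx[y]yzz_   read y → write z, move →, go to p1
p1 | xxz[y]zz_   read y → write _, move →, go to p1
p1 | xxz_[z]z_   read z → write y, move ←, go to p0
p0 | xxz[_]yz_   read _ → write y, move ←, go to p2
p2 | xx[z]yyz_   read z → write x, move →, go to p0
p0 | xxx[y]yz_   read y → write z, move →, go to p1
p1 | xxxz[y]z_   read y → write _, move →, go to p1
p1 | xxxz_[z]_   read z → write y, move ←, go to p0
p0 | xxxz[_]y_   read _ → write y, move ←, go to p2
p2 | xxx[z]yy_   read z → write x, move →, go to p0
p0 | xxxx[y]y_   read y → write z, move →, go to p1
p1 | xxxxz[y]_   read y → write _, move →, go to p1
p1 | xxxxz_[_]
M halts after 17 transitions.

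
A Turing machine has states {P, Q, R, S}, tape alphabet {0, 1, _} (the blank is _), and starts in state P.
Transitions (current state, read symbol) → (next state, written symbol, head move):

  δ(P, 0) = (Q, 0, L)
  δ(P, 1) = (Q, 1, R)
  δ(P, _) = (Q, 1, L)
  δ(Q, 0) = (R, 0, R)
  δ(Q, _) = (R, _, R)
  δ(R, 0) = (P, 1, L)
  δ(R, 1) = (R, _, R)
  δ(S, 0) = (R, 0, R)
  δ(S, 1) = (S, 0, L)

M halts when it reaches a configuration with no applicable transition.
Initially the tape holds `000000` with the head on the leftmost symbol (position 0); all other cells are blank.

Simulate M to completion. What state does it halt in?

P | __[0]00000_   read 0 → write 0, move L, go to Q
Q | _[_]000000_   read _ → write _, move R, go to R
R | __[0]00000_   read 0 → write 1, move L, go to P
P | _[_]100000_   read _ → write 1, move L, go to Q
Q | [_]1100000_   read _ → write _, move R, go to R
R | _[1]100000_   read 1 → write _, move R, go to R
R | __[1]00000_   read 1 → write _, move R, go to R
R | ___[0]0000_   read 0 → write 1, move L, go to P
P | __[_]10000_   read _ → write 1, move L, go to Q
Q | _[_]110000_   read _ → write _, move R, go to R
R | __[1]10000_   read 1 → write _, move R, go to R
R | ___[1]0000_   read 1 → write _, move R, go to R
R | ____[0]000_   read 0 → write 1, move L, go to P
P | ___[_]1000_   read _ → write 1, move L, go to Q
Q | __[_]11000_   read _ → write _, move R, go to R
R | ___[1]1000_   read 1 → write _, move R, go to R
R | ____[1]000_   read 1 → write _, move R, go to R
R | _____[0]00_   read 0 → write 1, move L, go to P
P | ____[_]100_   read _ → write 1, move L, go to Q
Q | ___[_]1100_   read _ → write _, move R, go to R
R | ____[1]100_   read 1 → write _, move R, go to R
R | _____[1]00_   read 1 → write _, move R, go to R
R | ______[0]0_   read 0 → write 1, move L, go to P
P | _____[_]10_   read _ → write 1, move L, go to Q
Q | ____[_]110_   read _ → write _, move R, go to R
R | _____[1]10_   read 1 → write _, move R, go to R
R | ______[1]0_   read 1 → write _, move R, go to R
R | _______[0]_   read 0 → write 1, move L, go to P
P | ______[_]1_   read _ → write 1, move L, go to Q
Q | _____[_]11_   read _ → write _, move R, go to R
R | ______[1]1_   read 1 → write _, move R, go to R
R | _______[1]_   read 1 → write _, move R, go to R
R | ________[_]
No transition is defined for (R, _); M halts in state R.

R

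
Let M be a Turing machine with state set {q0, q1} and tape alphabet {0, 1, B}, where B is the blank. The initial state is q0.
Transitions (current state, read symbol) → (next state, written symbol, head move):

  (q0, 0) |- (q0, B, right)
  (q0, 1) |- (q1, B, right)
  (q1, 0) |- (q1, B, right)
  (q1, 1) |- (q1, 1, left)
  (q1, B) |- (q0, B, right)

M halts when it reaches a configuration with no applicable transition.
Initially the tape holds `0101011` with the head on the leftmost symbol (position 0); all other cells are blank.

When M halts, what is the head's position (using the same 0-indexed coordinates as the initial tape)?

8

state=q0 head=0 tape=[0]101011BB   (q0,0)→(q0,B,right)
state=q0 head=1 tape=B[1]01011BB   (q0,1)→(q1,B,right)
state=q1 head=2 tape=BB[0]1011BB   (q1,0)→(q1,B,right)
state=q1 head=3 tape=BBB[1]011BB   (q1,1)→(q1,1,left)
state=q1 head=2 tape=BB[B]1011BB   (q1,B)→(q0,B,right)
state=q0 head=3 tape=BBB[1]011BB   (q0,1)→(q1,B,right)
state=q1 head=4 tape=BBBB[0]11BB   (q1,0)→(q1,B,right)
state=q1 head=5 tape=BBBBB[1]1BB   (q1,1)→(q1,1,left)
state=q1 head=4 tape=BBBB[B]11BB   (q1,B)→(q0,B,right)
state=q0 head=5 tape=BBBBB[1]1BB   (q0,1)→(q1,B,right)
state=q1 head=6 tape=BBBBBB[1]BB   (q1,1)→(q1,1,left)
state=q1 head=5 tape=BBBBB[B]1BB   (q1,B)→(q0,B,right)
state=q0 head=6 tape=BBBBBB[1]BB   (q0,1)→(q1,B,right)
state=q1 head=7 tape=BBBBBBB[B]B   (q1,B)→(q0,B,right)
state=q0 head=8 tape=BBBBBBBB[B]
At halt the head is at cell 8.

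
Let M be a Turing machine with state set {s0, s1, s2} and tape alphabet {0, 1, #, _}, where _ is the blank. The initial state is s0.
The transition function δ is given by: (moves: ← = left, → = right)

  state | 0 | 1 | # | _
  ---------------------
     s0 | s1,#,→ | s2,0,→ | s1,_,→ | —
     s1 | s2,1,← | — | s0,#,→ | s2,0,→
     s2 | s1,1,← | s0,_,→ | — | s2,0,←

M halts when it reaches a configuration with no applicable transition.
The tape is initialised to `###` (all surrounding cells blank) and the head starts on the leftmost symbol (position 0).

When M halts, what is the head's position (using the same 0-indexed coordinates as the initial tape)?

4

state=s0 head=0 tape=[#]##____   (s0,#)→(s1,_,→)
state=s1 head=1 tape=_[#]#____   (s1,#)→(s0,#,→)
state=s0 head=2 tape=_#[#]____   (s0,#)→(s1,_,→)
state=s1 head=3 tape=_#_[_]___   (s1,_)→(s2,0,→)
state=s2 head=4 tape=_#_0[_]__   (s2,_)→(s2,0,←)
state=s2 head=3 tape=_#_[0]0__   (s2,0)→(s1,1,←)
state=s1 head=2 tape=_#[_]10__   (s1,_)→(s2,0,→)
state=s2 head=3 tape=_#0[1]0__   (s2,1)→(s0,_,→)
state=s0 head=4 tape=_#0_[0]__   (s0,0)→(s1,#,→)
state=s1 head=5 tape=_#0_#[_]_   (s1,_)→(s2,0,→)
state=s2 head=6 tape=_#0_#0[_]   (s2,_)→(s2,0,←)
state=s2 head=5 tape=_#0_#[0]0   (s2,0)→(s1,1,←)
state=s1 head=4 tape=_#0_[#]10   (s1,#)→(s0,#,→)
state=s0 head=5 tape=_#0_#[1]0   (s0,1)→(s2,0,→)
state=s2 head=6 tape=_#0_#0[0]   (s2,0)→(s1,1,←)
state=s1 head=5 tape=_#0_#[0]1   (s1,0)→(s2,1,←)
state=s2 head=4 tape=_#0_[#]11
At halt the head is at cell 4.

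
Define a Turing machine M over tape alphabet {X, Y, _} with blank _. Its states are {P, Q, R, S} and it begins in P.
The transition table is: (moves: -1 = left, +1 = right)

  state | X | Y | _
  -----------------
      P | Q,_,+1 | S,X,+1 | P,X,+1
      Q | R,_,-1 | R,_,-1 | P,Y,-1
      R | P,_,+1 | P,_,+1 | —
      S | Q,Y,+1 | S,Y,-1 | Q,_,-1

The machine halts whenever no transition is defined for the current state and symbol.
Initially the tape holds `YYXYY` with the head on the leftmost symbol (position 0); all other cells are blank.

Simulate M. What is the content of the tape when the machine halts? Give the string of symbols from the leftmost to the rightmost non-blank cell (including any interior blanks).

X__Y

P | [Y]YXYY   read Y → write X, move +1, go to S
S | X[Y]XYY   read Y → write Y, move -1, go to S
S | [X]YXYY   read X → write Y, move +1, go to Q
Q | Y[Y]XYY   read Y → write _, move -1, go to R
R | [Y]_XYY   read Y → write _, move +1, go to P
P | _[_]XYY   read _ → write X, move +1, go to P
P | _X[X]YY   read X → write _, move +1, go to Q
Q | _X_[Y]Y   read Y → write _, move -1, go to R
R | _X[_]_Y
The non-blank tape span at halt is X__Y.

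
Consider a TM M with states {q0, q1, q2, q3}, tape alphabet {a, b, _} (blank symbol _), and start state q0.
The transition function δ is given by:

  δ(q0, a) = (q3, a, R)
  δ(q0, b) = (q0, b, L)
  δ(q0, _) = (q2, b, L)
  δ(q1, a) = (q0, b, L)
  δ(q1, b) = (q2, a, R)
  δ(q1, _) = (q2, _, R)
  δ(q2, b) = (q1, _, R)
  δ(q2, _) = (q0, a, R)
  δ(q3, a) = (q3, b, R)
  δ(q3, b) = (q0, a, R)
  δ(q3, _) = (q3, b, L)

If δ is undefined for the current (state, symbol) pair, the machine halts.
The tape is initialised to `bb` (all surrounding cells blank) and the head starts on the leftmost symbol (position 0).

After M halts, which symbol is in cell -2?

a

q0 | __[b]b_   read b → write b, move L, go to q0
q0 | _[_]bb_   read _ → write b, move L, go to q2
q2 | [_]bbb_   read _ → write a, move R, go to q0
q0 | a[b]bb_   read b → write b, move L, go to q0
q0 | [a]bbb_   read a → write a, move R, go to q3
q3 | a[b]bb_   read b → write a, move R, go to q0
q0 | aa[b]b_   read b → write b, move L, go to q0
q0 | a[a]bb_   read a → write a, move R, go to q3
q3 | aa[b]b_   read b → write a, move R, go to q0
q0 | aaa[b]_   read b → write b, move L, go to q0
q0 | aa[a]b_   read a → write a, move R, go to q3
q3 | aaa[b]_   read b → write a, move R, go to q0
q0 | aaaa[_]   read _ → write b, move L, go to q2
q2 | aaa[a]b
Cell -2 holds a when M halts.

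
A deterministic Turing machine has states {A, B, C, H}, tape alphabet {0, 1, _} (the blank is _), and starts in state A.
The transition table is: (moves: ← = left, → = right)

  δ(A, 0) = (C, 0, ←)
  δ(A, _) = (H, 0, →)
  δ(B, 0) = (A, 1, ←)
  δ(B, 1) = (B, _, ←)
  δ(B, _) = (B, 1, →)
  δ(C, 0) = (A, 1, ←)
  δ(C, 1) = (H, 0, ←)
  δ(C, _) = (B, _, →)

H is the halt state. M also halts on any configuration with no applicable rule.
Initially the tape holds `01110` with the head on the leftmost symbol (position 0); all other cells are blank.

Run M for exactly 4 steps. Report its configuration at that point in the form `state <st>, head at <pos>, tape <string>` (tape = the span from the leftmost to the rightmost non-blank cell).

state=A head=0 tape=_[0]1110   (A,0)→(C,0,←)
state=C head=-1 tape=[_]01110   (C,_)→(B,_,→)
state=B head=0 tape=_[0]1110   (B,0)→(A,1,←)
state=A head=-1 tape=[_]11110   (A,_)→(H,0,→)
state=H head=0 tape=0[1]1110
After 4 steps: state H, head at 0, tape 011110.

state H, head at 0, tape 011110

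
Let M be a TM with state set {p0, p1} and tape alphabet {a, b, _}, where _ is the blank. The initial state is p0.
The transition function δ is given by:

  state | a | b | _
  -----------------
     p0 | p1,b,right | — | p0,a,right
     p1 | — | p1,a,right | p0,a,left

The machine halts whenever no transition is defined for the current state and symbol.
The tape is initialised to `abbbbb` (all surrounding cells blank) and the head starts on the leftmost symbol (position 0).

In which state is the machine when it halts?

p1

state=p0 head=0 tape=[a]bbbbb_   (p0,a)→(p1,b,right)
state=p1 head=1 tape=b[b]bbbb_   (p1,b)→(p1,a,right)
state=p1 head=2 tape=ba[b]bbb_   (p1,b)→(p1,a,right)
state=p1 head=3 tape=baa[b]bb_   (p1,b)→(p1,a,right)
state=p1 head=4 tape=baaa[b]b_   (p1,b)→(p1,a,right)
state=p1 head=5 tape=baaaa[b]_   (p1,b)→(p1,a,right)
state=p1 head=6 tape=baaaaa[_]   (p1,_)→(p0,a,left)
state=p0 head=5 tape=baaaa[a]a   (p0,a)→(p1,b,right)
state=p1 head=6 tape=baaaab[a]
No transition is defined for (p1, a); M halts in state p1.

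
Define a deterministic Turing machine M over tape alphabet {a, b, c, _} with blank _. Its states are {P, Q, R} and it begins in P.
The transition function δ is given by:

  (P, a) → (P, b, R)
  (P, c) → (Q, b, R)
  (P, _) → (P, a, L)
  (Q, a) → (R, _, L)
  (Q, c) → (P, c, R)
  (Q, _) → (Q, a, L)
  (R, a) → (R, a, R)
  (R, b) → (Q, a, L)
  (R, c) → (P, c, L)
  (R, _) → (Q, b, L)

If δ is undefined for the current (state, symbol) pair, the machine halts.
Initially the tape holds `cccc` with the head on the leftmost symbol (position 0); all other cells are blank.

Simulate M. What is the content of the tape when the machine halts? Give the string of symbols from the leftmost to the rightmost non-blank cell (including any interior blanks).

bcba

P | [c]ccc_   read c → write b, move R, go to Q
Q | b[c]cc_   read c → write c, move R, go to P
P | bc[c]c_   read c → write b, move R, go to Q
Q | bcb[c]_   read c → write c, move R, go to P
P | bcbc[_]   read _ → write a, move L, go to P
P | bcb[c]a   read c → write b, move R, go to Q
Q | bcbb[a]   read a → write _, move L, go to R
R | bcb[b]_   read b → write a, move L, go to Q
Q | bc[b]a_
The non-blank tape span at halt is bcba.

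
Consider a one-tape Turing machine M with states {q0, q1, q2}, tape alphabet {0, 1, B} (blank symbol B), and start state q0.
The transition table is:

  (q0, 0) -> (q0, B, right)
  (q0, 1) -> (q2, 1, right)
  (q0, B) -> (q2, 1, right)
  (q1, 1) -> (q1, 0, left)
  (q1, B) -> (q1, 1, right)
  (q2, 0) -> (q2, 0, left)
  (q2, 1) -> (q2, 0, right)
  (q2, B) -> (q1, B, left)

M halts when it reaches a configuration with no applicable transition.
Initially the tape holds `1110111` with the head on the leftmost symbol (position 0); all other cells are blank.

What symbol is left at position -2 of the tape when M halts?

q0 | BB[1]110111   read 1 → write 1, move right, go to q2
q2 | BB1[1]10111   read 1 → write 0, move right, go to q2
q2 | BB10[1]0111   read 1 → write 0, move right, go to q2
q2 | BB100[0]111   read 0 → write 0, move left, go to q2
q2 | BB10[0]0111   read 0 → write 0, move left, go to q2
q2 | BB1[0]00111   read 0 → write 0, move left, go to q2
q2 | BB[1]000111   read 1 → write 0, move right, go to q2
q2 | BB0[0]00111   read 0 → write 0, move left, go to q2
q2 | BB[0]000111   read 0 → write 0, move left, go to q2
q2 | B[B]0000111   read B → write B, move left, go to q1
q1 | [B]B0000111   read B → write 1, move right, go to q1
q1 | 1[B]0000111   read B → write 1, move right, go to q1
q1 | 11[0]000111
Cell -2 holds 1 when M halts.

1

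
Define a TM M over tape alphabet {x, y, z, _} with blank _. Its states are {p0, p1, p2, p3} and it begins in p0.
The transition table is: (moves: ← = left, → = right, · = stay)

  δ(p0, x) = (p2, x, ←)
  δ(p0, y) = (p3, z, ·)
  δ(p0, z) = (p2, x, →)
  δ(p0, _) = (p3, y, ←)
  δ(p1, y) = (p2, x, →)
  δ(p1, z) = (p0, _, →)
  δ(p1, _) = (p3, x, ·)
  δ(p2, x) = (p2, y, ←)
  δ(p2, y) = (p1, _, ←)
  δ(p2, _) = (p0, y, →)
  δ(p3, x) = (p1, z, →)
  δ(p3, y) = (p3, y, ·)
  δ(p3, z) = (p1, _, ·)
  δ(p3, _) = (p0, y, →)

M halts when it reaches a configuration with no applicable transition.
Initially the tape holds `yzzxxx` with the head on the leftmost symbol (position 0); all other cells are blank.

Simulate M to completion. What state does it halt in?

state=p0 head=0 tape=[y]zzxxx   (p0,y)→(p3,z,·)
state=p3 head=0 tape=[z]zzxxx   (p3,z)→(p1,_,·)
state=p1 head=0 tape=[_]zzxxx   (p1,_)→(p3,x,·)
state=p3 head=0 tape=[x]zzxxx   (p3,x)→(p1,z,→)
state=p1 head=1 tape=z[z]zxxx   (p1,z)→(p0,_,→)
state=p0 head=2 tape=z_[z]xxx   (p0,z)→(p2,x,→)
state=p2 head=3 tape=z_x[x]xx   (p2,x)→(p2,y,←)
state=p2 head=2 tape=z_[x]yxx   (p2,x)→(p2,y,←)
state=p2 head=1 tape=z[_]yyxx   (p2,_)→(p0,y,→)
state=p0 head=2 tape=zy[y]yxx   (p0,y)→(p3,z,·)
state=p3 head=2 tape=zy[z]yxx   (p3,z)→(p1,_,·)
state=p1 head=2 tape=zy[_]yxx   (p1,_)→(p3,x,·)
state=p3 head=2 tape=zy[x]yxx   (p3,x)→(p1,z,→)
state=p1 head=3 tape=zyz[y]xx   (p1,y)→(p2,x,→)
state=p2 head=4 tape=zyzx[x]x   (p2,x)→(p2,y,←)
state=p2 head=3 tape=zyz[x]yx   (p2,x)→(p2,y,←)
state=p2 head=2 tape=zy[z]yyx
No transition is defined for (p2, z); M halts in state p2.

p2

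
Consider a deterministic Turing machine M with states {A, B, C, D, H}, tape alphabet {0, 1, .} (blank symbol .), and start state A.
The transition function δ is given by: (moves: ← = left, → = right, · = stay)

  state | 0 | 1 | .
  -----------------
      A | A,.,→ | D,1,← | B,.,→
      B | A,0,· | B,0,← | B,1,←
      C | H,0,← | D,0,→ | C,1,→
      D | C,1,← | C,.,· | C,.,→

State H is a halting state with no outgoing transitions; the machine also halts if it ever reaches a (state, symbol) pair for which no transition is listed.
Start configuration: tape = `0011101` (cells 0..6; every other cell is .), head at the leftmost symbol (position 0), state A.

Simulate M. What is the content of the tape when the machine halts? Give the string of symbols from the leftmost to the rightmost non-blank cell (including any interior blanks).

01011

A | [0]011101   read 0 → write ., move →, go to A
A | .[0]11101   read 0 → write ., move →, go to A
A | ..[1]1101   read 1 → write 1, move ←, go to D
D | .[.]11101   read . → write ., move →, go to C
C | ..[1]1101   read 1 → write 0, move →, go to D
D | ..0[1]101   read 1 → write ., move ·, go to C
C | ..0[.]101   read . → write 1, move →, go to C
C | ..01[1]01   read 1 → write 0, move →, go to D
D | ..010[0]1   read 0 → write 1, move ←, go to C
C | ..01[0]11   read 0 → write 0, move ←, go to H
H | ..0[1]011
The non-blank tape span at halt is 01011.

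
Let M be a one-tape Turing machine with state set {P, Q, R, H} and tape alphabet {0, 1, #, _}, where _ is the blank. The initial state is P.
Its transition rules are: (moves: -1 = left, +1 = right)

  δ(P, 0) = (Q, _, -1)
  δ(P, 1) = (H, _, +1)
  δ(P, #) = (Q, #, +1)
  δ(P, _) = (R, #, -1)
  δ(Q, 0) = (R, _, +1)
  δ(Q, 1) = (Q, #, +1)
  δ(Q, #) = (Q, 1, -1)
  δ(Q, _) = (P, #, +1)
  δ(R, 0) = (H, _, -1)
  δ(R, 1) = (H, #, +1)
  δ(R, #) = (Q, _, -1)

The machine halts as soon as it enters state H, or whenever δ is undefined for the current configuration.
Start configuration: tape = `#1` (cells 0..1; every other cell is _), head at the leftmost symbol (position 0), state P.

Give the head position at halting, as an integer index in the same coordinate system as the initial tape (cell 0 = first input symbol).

P | _[#]1__   read # → write #, move +1, go to Q
Q | _#[1]__   read 1 → write #, move +1, go to Q
Q | _##[_]_   read _ → write #, move +1, go to P
P | _###[_]   read _ → write #, move -1, go to R
R | _##[#]#   read # → write _, move -1, go to Q
Q | _#[#]_#   read # → write 1, move -1, go to Q
Q | _[#]1_#   read # → write 1, move -1, go to Q
Q | [_]11_#   read _ → write #, move +1, go to P
P | #[1]1_#   read 1 → write _, move +1, go to H
H | #_[1]_#
At halt the head is at cell 1.

1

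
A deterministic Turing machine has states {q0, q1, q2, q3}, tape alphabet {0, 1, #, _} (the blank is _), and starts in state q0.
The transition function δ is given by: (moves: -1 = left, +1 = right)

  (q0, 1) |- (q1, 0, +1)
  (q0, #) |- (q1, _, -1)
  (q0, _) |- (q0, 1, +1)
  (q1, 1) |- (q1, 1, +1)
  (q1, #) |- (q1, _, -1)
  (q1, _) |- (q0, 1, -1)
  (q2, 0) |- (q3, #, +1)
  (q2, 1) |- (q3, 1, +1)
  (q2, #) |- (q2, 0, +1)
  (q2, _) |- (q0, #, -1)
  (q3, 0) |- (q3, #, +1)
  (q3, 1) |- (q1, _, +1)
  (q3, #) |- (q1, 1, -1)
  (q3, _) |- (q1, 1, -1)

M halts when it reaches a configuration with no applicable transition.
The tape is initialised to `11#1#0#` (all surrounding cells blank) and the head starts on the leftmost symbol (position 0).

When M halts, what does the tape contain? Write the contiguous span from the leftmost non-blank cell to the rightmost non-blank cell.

001010#

q0 | [1]1#1#0#   read 1 → write 0, move +1, go to q1
q1 | 0[1]#1#0#   read 1 → write 1, move +1, go to q1
q1 | 01[#]1#0#   read # → write _, move -1, go to q1
q1 | 0[1]_1#0#   read 1 → write 1, move +1, go to q1
q1 | 01[_]1#0#   read _ → write 1, move -1, go to q0
q0 | 0[1]11#0#   read 1 → write 0, move +1, go to q1
q1 | 00[1]1#0#   read 1 → write 1, move +1, go to q1
q1 | 001[1]#0#   read 1 → write 1, move +1, go to q1
q1 | 0011[#]0#   read # → write _, move -1, go to q1
q1 | 001[1]_0#   read 1 → write 1, move +1, go to q1
q1 | 0011[_]0#   read _ → write 1, move -1, go to q0
q0 | 001[1]10#   read 1 → write 0, move +1, go to q1
q1 | 0010[1]0#   read 1 → write 1, move +1, go to q1
q1 | 00101[0]#
The non-blank tape span at halt is 001010#.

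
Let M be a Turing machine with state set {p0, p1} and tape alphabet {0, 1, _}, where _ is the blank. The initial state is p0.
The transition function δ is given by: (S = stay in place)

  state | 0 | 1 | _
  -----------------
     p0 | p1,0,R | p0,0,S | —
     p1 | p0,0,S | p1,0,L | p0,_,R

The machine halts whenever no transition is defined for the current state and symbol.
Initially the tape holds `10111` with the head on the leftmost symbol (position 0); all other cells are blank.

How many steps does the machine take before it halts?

20

p0 | [1]0111__   read 1 → write 0, move S, go to p0
p0 | [0]0111__   read 0 → write 0, move R, go to p1
p1 | 0[0]111__   read 0 → write 0, move S, go to p0
p0 | 0[0]111__   read 0 → write 0, move R, go to p1
p1 | 00[1]11__   read 1 → write 0, move L, go to p1
p1 | 0[0]011__   read 0 → write 0, move S, go to p0
p0 | 0[0]011__   read 0 → write 0, move R, go to p1
p1 | 00[0]11__   read 0 → write 0, move S, go to p0
p0 | 00[0]11__   read 0 → write 0, move R, go to p1
p1 | 000[1]1__   read 1 → write 0, move L, go to p1
p1 | 00[0]01__   read 0 → write 0, move S, go to p0
p0 | 00[0]01__   read 0 → write 0, move R, go to p1
p1 | 000[0]1__   read 0 → write 0, move S, go to p0
p0 | 000[0]1__   read 0 → write 0, move R, go to p1
p1 | 0000[1]__   read 1 → write 0, move L, go to p1
p1 | 000[0]0__   read 0 → write 0, move S, go to p0
p0 | 000[0]0__   read 0 → write 0, move R, go to p1
p1 | 0000[0]__   read 0 → write 0, move S, go to p0
p0 | 0000[0]__   read 0 → write 0, move R, go to p1
p1 | 00000[_]_   read _ → write _, move R, go to p0
p0 | 00000_[_]
M halts after 20 transitions.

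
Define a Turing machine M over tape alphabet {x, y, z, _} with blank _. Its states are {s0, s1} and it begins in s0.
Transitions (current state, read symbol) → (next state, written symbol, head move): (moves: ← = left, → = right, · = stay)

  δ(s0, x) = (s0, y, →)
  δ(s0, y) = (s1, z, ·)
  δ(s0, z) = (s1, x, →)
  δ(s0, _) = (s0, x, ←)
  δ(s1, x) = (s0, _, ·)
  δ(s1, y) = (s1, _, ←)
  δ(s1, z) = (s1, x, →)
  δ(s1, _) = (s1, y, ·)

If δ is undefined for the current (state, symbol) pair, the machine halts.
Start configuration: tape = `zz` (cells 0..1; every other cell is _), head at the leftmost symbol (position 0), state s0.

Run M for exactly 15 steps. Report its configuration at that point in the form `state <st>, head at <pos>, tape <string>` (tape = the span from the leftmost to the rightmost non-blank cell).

state s0, head at 3, tape yyy

state=s0 head=0 tape=[z]z__   (s0,z)→(s1,x,→)
state=s1 head=1 tape=x[z]__   (s1,z)→(s1,x,→)
state=s1 head=2 tape=xx[_]_   (s1,_)→(s1,y,·)
state=s1 head=2 tape=xx[y]_   (s1,y)→(s1,_,←)
state=s1 head=1 tape=x[x]__   (s1,x)→(s0,_,·)
state=s0 head=1 tape=x[_]__   (s0,_)→(s0,x,←)
state=s0 head=0 tape=[x]x__   (s0,x)→(s0,y,→)
state=s0 head=1 tape=y[x]__   (s0,x)→(s0,y,→)
state=s0 head=2 tape=yy[_]_   (s0,_)→(s0,x,←)
state=s0 head=1 tape=y[y]x_   (s0,y)→(s1,z,·)
state=s1 head=1 tape=y[z]x_   (s1,z)→(s1,x,→)
state=s1 head=2 tape=yx[x]_   (s1,x)→(s0,_,·)
state=s0 head=2 tape=yx[_]_   (s0,_)→(s0,x,←)
state=s0 head=1 tape=y[x]x_   (s0,x)→(s0,y,→)
state=s0 head=2 tape=yy[x]_   (s0,x)→(s0,y,→)
state=s0 head=3 tape=yyy[_]
After 15 steps: state s0, head at 3, tape yyy.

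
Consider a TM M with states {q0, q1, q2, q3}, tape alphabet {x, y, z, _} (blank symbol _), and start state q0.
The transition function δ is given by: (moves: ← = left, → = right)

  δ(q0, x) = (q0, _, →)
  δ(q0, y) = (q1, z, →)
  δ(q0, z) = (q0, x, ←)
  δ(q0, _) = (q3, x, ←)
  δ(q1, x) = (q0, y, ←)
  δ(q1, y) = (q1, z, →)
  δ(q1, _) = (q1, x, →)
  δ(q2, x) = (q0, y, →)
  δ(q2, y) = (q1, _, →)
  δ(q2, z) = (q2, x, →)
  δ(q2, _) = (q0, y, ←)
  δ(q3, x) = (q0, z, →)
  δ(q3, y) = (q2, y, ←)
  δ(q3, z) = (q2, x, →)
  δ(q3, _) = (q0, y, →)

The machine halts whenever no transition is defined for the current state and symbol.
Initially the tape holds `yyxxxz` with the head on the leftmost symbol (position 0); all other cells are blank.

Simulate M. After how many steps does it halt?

25

state=q0 head=0 tape=__[y]yxxxz   (q0,y)→(q1,z,→)
state=q1 head=1 tape=__z[y]xxxz   (q1,y)→(q1,z,→)
state=q1 head=2 tape=__zz[x]xxz   (q1,x)→(q0,y,←)
state=q0 head=1 tape=__z[z]yxxz   (q0,z)→(q0,x,←)
state=q0 head=0 tape=__[z]xyxxz   (q0,z)→(q0,x,←)
state=q0 head=-1 tape=_[_]xxyxxz   (q0,_)→(q3,x,←)
state=q3 head=-2 tape=[_]xxxyxxz   (q3,_)→(q0,y,→)
state=q0 head=-1 tape=y[x]xxyxxz   (q0,x)→(q0,_,→)
state=q0 head=0 tape=y_[x]xyxxz   (q0,x)→(q0,_,→)
state=q0 head=1 tape=y__[x]yxxz   (q0,x)→(q0,_,→)
state=q0 head=2 tape=y___[y]xxz   (q0,y)→(q1,z,→)
state=q1 head=3 tape=y___z[x]xz   (q1,x)→(q0,y,←)
state=q0 head=2 tape=y___[z]yxz   (q0,z)→(q0,x,←)
state=q0 head=1 tape=y__[_]xyxz   (q0,_)→(q3,x,←)
state=q3 head=0 tape=y_[_]xxyxz   (q3,_)→(q0,y,→)
state=q0 head=1 tape=y_y[x]xyxz   (q0,x)→(q0,_,→)
state=q0 head=2 tape=y_y_[x]yxz   (q0,x)→(q0,_,→)
state=q0 head=3 tape=y_y__[y]xz   (q0,y)→(q1,z,→)
state=q1 head=4 tape=y_y__z[x]z   (q1,x)→(q0,y,←)
state=q0 head=3 tape=y_y__[z]yz   (q0,z)→(q0,x,←)
state=q0 head=2 tape=y_y_[_]xyz   (q0,_)→(q3,x,←)
state=q3 head=1 tape=y_y[_]xxyz   (q3,_)→(q0,y,→)
state=q0 head=2 tape=y_yy[x]xyz   (q0,x)→(q0,_,→)
state=q0 head=3 tape=y_yy_[x]yz   (q0,x)→(q0,_,→)
state=q0 head=4 tape=y_yy__[y]z   (q0,y)→(q1,z,→)
state=q1 head=5 tape=y_yy__z[z]
M halts after 25 transitions.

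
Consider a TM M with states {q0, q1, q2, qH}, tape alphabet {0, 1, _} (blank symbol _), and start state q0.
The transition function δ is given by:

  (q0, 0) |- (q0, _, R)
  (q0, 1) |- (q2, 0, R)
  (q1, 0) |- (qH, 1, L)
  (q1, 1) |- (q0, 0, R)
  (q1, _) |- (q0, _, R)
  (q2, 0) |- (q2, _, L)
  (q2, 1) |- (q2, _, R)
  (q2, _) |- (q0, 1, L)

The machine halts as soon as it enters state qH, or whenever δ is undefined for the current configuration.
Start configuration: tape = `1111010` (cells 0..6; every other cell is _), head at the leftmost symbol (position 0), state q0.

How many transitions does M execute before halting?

q0 | [1]111010   read 1 → write 0, move R, go to q2
q2 | 0[1]11010   read 1 → write _, move R, go to q2
q2 | 0_[1]1010   read 1 → write _, move R, go to q2
q2 | 0__[1]010   read 1 → write _, move R, go to q2
q2 | 0___[0]10   read 0 → write _, move L, go to q2
q2 | 0__[_]_10   read _ → write 1, move L, go to q0
q0 | 0_[_]1_10
M halts after 6 transitions.

6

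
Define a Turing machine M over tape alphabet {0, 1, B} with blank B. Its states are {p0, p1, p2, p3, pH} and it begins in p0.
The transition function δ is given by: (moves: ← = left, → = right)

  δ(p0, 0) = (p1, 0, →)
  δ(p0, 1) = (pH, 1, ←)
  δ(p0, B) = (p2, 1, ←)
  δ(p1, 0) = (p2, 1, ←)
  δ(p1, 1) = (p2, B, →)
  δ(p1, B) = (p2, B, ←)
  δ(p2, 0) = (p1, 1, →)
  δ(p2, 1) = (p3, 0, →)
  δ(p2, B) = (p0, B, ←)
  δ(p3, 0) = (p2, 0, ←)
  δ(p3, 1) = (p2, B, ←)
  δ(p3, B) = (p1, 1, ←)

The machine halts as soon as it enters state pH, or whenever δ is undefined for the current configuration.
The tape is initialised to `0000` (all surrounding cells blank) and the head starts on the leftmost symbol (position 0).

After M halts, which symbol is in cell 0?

1

p0 | B[0]000   read 0 → write 0, move →, go to p1
p1 | B0[0]00   read 0 → write 1, move ←, go to p2
p2 | B[0]100   read 0 → write 1, move →, go to p1
p1 | B1[1]00   read 1 → write B, move →, go to p2
p2 | B1B[0]0   read 0 → write 1, move →, go to p1
p1 | B1B1[0]   read 0 → write 1, move ←, go to p2
p2 | B1B[1]1   read 1 → write 0, move →, go to p3
p3 | B1B0[1]   read 1 → write B, move ←, go to p2
p2 | B1B[0]B   read 0 → write 1, move →, go to p1
p1 | B1B1[B]   read B → write B, move ←, go to p2
p2 | B1B[1]B   read 1 → write 0, move →, go to p3
p3 | B1B0[B]   read B → write 1, move ←, go to p1
p1 | B1B[0]1   read 0 → write 1, move ←, go to p2
p2 | B1[B]11   read B → write B, move ←, go to p0
p0 | B[1]B11   read 1 → write 1, move ←, go to pH
pH | [B]1B11
Cell 0 holds 1 when M halts.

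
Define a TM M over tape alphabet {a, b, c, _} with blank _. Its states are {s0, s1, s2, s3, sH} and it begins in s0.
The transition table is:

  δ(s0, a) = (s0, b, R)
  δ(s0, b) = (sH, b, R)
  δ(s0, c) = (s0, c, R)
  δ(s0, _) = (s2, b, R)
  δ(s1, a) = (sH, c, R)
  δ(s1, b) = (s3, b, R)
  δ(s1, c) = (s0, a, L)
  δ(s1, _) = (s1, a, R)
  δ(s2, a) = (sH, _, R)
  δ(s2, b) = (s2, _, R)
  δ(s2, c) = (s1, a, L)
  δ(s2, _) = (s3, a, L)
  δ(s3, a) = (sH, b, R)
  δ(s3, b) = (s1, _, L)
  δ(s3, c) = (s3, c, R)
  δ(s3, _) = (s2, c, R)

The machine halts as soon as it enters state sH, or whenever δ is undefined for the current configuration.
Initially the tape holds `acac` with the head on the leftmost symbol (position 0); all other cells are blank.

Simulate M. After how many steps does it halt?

9

state=s0 head=0 tape=[a]cac__   (s0,a)→(s0,b,R)
state=s0 head=1 tape=b[c]ac__   (s0,c)→(s0,c,R)
state=s0 head=2 tape=bc[a]c__   (s0,a)→(s0,b,R)
state=s0 head=3 tape=bcb[c]__   (s0,c)→(s0,c,R)
state=s0 head=4 tape=bcbc[_]_   (s0,_)→(s2,b,R)
state=s2 head=5 tape=bcbcb[_]   (s2,_)→(s3,a,L)
state=s3 head=4 tape=bcbc[b]a   (s3,b)→(s1,_,L)
state=s1 head=3 tape=bcb[c]_a   (s1,c)→(s0,a,L)
state=s0 head=2 tape=bc[b]a_a   (s0,b)→(sH,b,R)
state=sH head=3 tape=bcb[a]_a
M halts after 9 transitions.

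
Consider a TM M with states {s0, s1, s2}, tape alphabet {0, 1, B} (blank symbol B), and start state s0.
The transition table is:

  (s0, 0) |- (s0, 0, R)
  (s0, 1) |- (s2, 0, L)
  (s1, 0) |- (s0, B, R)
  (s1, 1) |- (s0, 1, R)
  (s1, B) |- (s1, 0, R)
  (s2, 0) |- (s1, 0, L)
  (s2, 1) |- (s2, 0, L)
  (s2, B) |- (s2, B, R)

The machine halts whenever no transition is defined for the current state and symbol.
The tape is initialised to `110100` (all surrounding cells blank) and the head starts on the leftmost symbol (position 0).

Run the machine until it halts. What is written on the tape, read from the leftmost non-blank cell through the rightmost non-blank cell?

state=s0 head=0 tape=B[1]10100B   (s0,1)→(s2,0,L)
state=s2 head=-1 tape=[B]010100B   (s2,B)→(s2,B,R)
state=s2 head=0 tape=B[0]10100B   (s2,0)→(s1,0,L)
state=s1 head=-1 tape=[B]010100B   (s1,B)→(s1,0,R)
state=s1 head=0 tape=0[0]10100B   (s1,0)→(s0,B,R)
state=s0 head=1 tape=0B[1]0100B   (s0,1)→(s2,0,L)
state=s2 head=0 tape=0[B]00100B   (s2,B)→(s2,B,R)
state=s2 head=1 tape=0B[0]0100B   (s2,0)→(s1,0,L)
state=s1 head=0 tape=0[B]00100B   (s1,B)→(s1,0,R)
state=s1 head=1 tape=00[0]0100B   (s1,0)→(s0,B,R)
state=s0 head=2 tape=00B[0]100B   (s0,0)→(s0,0,R)
state=s0 head=3 tape=00B0[1]00B   (s0,1)→(s2,0,L)
state=s2 head=2 tape=00B[0]000B   (s2,0)→(s1,0,L)
state=s1 head=1 tape=00[B]0000B   (s1,B)→(s1,0,R)
state=s1 head=2 tape=000[0]000B   (s1,0)→(s0,B,R)
state=s0 head=3 tape=000B[0]00B   (s0,0)→(s0,0,R)
state=s0 head=4 tape=000B0[0]0B   (s0,0)→(s0,0,R)
state=s0 head=5 tape=000B00[0]B   (s0,0)→(s0,0,R)
state=s0 head=6 tape=000B000[B]
The non-blank tape span at halt is 000B000.

000B000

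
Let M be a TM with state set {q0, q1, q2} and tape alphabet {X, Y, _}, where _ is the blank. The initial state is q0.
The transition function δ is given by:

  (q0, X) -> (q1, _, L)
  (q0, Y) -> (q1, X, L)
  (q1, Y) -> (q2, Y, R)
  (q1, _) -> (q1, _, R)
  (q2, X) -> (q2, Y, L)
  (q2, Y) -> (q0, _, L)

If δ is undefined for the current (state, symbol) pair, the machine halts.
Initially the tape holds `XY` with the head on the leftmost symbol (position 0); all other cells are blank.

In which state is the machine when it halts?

q0 | _[X]Y_   read X → write _, move L, go to q1
q1 | [_]_Y_   read _ → write _, move R, go to q1
q1 | _[_]Y_   read _ → write _, move R, go to q1
q1 | __[Y]_   read Y → write Y, move R, go to q2
q2 | __Y[_]
No transition is defined for (q2, _); M halts in state q2.

q2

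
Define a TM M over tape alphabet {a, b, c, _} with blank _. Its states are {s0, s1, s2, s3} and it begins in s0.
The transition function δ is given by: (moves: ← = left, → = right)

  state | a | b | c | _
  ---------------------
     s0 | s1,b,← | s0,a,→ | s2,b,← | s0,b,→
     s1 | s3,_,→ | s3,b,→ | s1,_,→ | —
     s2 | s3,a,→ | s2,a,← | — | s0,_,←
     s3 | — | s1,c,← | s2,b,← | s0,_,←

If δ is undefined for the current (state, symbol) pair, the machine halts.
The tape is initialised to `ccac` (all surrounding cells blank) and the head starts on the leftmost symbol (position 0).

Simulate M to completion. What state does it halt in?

s1

state=s0 head=0 tape=__[c]cac   (s0,c)→(s2,b,←)
state=s2 head=-1 tape=_[_]bcac   (s2,_)→(s0,_,←)
state=s0 head=-2 tape=[_]_bcac   (s0,_)→(s0,b,→)
state=s0 head=-1 tape=b[_]bcac   (s0,_)→(s0,b,→)
state=s0 head=0 tape=bb[b]cac   (s0,b)→(s0,a,→)
state=s0 head=1 tape=bba[c]ac   (s0,c)→(s2,b,←)
state=s2 head=0 tape=bb[a]bac   (s2,a)→(s3,a,→)
state=s3 head=1 tape=bba[b]ac   (s3,b)→(s1,c,←)
state=s1 head=0 tape=bb[a]cac   (s1,a)→(s3,_,→)
state=s3 head=1 tape=bb_[c]ac   (s3,c)→(s2,b,←)
state=s2 head=0 tape=bb[_]bac   (s2,_)→(s0,_,←)
state=s0 head=-1 tape=b[b]_bac   (s0,b)→(s0,a,→)
state=s0 head=0 tape=ba[_]bac   (s0,_)→(s0,b,→)
state=s0 head=1 tape=bab[b]ac   (s0,b)→(s0,a,→)
state=s0 head=2 tape=baba[a]c   (s0,a)→(s1,b,←)
state=s1 head=1 tape=bab[a]bc   (s1,a)→(s3,_,→)
state=s3 head=2 tape=bab_[b]c   (s3,b)→(s1,c,←)
state=s1 head=1 tape=bab[_]cc
No transition is defined for (s1, _); M halts in state s1.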